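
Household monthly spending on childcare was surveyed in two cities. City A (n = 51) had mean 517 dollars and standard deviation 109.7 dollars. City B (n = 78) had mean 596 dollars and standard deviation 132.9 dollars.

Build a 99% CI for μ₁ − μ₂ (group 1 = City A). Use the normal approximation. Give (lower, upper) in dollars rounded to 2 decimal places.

(-134.39, -23.61)

SE₁ = s₁/√n₁ = 109.7/√51 = 15.3611; SE₂ = 132.9/√78 = 15.0480.
Independent samples, unequal variances: SE_diff = √(SE₁² + SE₂²) = √(235.96339321 + 226.442304) = 21.5036.
z* = 2.576, so margin of error = 2.576 × 21.5036 = 55.3933.
Difference in means = 517 − 596 = -79.0000.
-79.0000 ± 55.3933 → (-134.39, -23.61).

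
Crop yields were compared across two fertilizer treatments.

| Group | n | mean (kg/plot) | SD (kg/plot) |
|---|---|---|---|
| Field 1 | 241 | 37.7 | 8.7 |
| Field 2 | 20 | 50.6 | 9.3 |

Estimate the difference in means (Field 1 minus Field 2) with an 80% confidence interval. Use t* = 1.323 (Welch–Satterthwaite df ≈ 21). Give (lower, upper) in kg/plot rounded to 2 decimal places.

(-15.75, -10.05)

Standard errors of each mean: 8.7/√241 = 0.5604 and 9.3/√20 = 2.0795.
SE(x̄₁ − x̄₂) = √(0.5604² + 2.0795²) = 2.1537 for independent samples with unequal variances.
With t* = 1.323, the margin is 1.323 × 2.1537 = 2.8493.
x̄₁ − x̄₂ = 37.7 − 50.6 = -12.9000; the interval is -12.9000 ± 2.8493 = (-15.75, -10.05).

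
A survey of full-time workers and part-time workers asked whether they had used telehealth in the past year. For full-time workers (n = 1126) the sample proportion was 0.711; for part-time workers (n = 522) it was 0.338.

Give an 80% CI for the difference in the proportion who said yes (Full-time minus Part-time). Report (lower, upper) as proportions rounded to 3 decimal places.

Each SE is √(p̂(1−p̂)/n): √(0.7110·0.2890/1126) = 0.01351 and √(0.3380·0.6620/522) = 0.02070.
SE(p̂₁ − p̂₂) = √(SE₁² + SE₂²) = √(0.0001825201 + 0.00042849) = 0.02472, since the two samples are independent.
At 80% confidence z* = 1.282; margin = 1.282 × 0.02472 = 0.03169.
The difference is 0.7110 − 0.3380 = 0.3730, so the interval is 0.3730 ± 0.03169 = (0.341, 0.405).

(0.341, 0.405)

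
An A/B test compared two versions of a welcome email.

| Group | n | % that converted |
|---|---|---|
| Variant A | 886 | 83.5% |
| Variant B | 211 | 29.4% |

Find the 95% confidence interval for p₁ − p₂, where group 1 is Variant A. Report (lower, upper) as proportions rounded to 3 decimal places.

(0.475, 0.607)

SE₁ = √(p̂₁(1−p̂₁)/n₁) = √(0.8350·0.1650/886) = 0.01247; SE₂ = √(0.2940·0.7060/211) = 0.03136.
Independent samples: SE of the difference = √(SE₁² + SE₂²) = √(0.0001555009 + 0.0009834496) = 0.03375.
z* for 95% confidence is 1.960, so the margin of error is 1.960 × 0.03375 = 0.06615.
Point estimate p̂₁ − p̂₂ = 0.8350 − 0.2940 = 0.5410.
0.5410 ± 0.06615 → (0.475, 0.607).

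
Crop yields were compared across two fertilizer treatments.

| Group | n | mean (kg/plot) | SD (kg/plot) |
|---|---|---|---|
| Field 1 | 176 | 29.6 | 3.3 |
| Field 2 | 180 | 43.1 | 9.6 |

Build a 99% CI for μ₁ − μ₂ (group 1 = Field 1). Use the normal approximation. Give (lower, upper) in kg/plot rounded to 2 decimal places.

(-15.45, -11.55)

SE₁ = s₁/√n₁ = 3.3/√176 = 0.2487; SE₂ = 9.6/√180 = 0.7155.
Independent samples, unequal variances: SE_diff = √(SE₁² + SE₂²) = √(0.06185169 + 0.51194025) = 0.7575.
z* = 2.576, so margin of error = 2.576 × 0.7575 = 1.9513.
Difference in means = 29.6 − 43.1 = -13.5000.
-13.5000 ± 1.9513 → (-15.45, -11.55).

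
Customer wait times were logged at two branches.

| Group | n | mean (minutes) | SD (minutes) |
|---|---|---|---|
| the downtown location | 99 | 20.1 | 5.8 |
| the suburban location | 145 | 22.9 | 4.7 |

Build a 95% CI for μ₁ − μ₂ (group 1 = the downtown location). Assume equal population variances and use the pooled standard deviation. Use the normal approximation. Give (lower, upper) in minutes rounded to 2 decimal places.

Pooled variance s_p² = [98·5.8² + 144·4.7²] / (99+145−2) = 26.7673, so s_p = 5.1737.
SE_diff = s_p·√(1/n₁ + 1/n₂) = 5.1737·√(1/99 + 1/145) = 0.6745.
z* = 1.960; margin = 1.960 × 0.6745 = 1.3220.
Difference = 20.1 − 22.9 = -2.8000.
-2.8000 ± 1.3220 → (-4.12, -1.48).

(-4.12, -1.48)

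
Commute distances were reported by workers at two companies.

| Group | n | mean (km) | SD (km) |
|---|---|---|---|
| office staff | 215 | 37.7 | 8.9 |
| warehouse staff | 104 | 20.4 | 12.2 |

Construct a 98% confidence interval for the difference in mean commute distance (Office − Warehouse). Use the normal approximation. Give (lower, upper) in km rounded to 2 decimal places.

(14.18, 20.42)

Per-group SEs: s₁/√n₁ = 8.9/√215 = 0.6070, s₂/√n₂ = 12.2/√104 = 1.1963.
Unpooled SE of the difference: √(0.368449 + 1.43113369) = 1.3415.
Margin of error = z* · SE = 2.326 × 1.3415 = 3.1203.
x̄₁ − x̄₂ = 37.7 − 20.4 = 17.3000.
CI: 17.3000 ± 3.1203 = (14.18, 20.42).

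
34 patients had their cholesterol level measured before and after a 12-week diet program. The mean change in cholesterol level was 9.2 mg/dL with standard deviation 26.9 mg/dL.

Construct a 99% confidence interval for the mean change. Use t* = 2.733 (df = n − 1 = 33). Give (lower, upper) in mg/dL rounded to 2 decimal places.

This is a matched-pairs design, so SE = s_d/√n = 26.9/√34 = 4.6133.
Margin = 2.733 × 4.6133 = 12.6081; the interval is 9.2 ± 12.6081 = (-3.41, 21.81).

(-3.41, 21.81)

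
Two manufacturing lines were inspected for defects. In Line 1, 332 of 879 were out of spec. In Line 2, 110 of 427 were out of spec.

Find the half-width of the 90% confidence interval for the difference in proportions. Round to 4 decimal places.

First, p̂₁ = 332/879 = 0.3777; p̂₂ = 110/427 = 0.2576.
The two standard errors are √(0.3777×0.6223/879) = 0.01635 and √(0.2576×0.7424/427) = 0.02116.
Because the samples are independent, SE_diff = √(0.01635² + 0.02116²) = 0.02674.
Using z* = 1.645 for 90%, ME = 1.645 × 0.02674 = 0.04399.

0.0440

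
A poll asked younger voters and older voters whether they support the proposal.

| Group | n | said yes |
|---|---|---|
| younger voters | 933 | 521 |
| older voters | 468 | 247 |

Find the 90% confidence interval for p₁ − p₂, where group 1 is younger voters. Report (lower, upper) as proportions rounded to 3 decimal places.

(-0.016, 0.077)

p̂₁ = 521/933 = 0.5584 and p̂₂ = 247/468 = 0.5278.
SE₁ = √(p̂₁(1−p̂₁)/n₁) = √(0.5584·0.4416/933) = 0.01626; SE₂ = √(0.5278·0.4722/468) = 0.02308.
Independent samples: SE of the difference = √(SE₁² + SE₂²) = √(0.0002643876 + 0.0005326864) = 0.02823.
z* for 90% confidence is 1.645, so the margin of error is 1.645 × 0.02823 = 0.04644.
Point estimate p̂₁ − p̂₂ = 0.5584 − 0.5278 = 0.0306.
0.0306 ± 0.04644 → (-0.016, 0.077).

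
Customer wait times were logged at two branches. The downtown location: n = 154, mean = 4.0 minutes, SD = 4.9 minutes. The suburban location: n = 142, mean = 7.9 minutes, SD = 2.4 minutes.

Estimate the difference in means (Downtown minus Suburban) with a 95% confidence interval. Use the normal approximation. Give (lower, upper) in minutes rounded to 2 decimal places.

Per-group SEs: s₁/√n₁ = 4.9/√154 = 0.3949, s₂/√n₂ = 2.4/√142 = 0.2014.
Unpooled SE of the difference: √(0.15594601 + 0.04056196) = 0.4433.
Margin of error = z* · SE = 1.960 × 0.4433 = 0.8689.
x̄₁ − x̄₂ = 4.0 − 7.9 = -3.9000.
CI: -3.9000 ± 0.8689 = (-4.77, -3.03).

(-4.77, -3.03)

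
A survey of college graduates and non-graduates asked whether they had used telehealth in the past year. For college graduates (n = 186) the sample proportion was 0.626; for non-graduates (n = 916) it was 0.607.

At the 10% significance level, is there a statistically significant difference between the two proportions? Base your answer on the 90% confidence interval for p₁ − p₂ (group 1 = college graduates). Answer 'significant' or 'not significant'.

not significant

Each SE is √(p̂(1−p̂)/n): √(0.6260·0.3740/186) = 0.03548 and √(0.6070·0.3930/916) = 0.01614.
SE(p̂₁ − p̂₂) = √(SE₁² + SE₂²) = √(0.0012588304 + 0.0002604996) = 0.03898, since the two samples are independent.
At 90% confidence z* = 1.645; margin = 1.645 × 0.03898 = 0.06412.
The difference is 0.6260 − 0.6070 = 0.0190, so the interval is 0.0190 ± 0.06412 = (-0.04512, 0.08312).
The interval (-0.04512, 0.08312) contains 0, so the difference is not significant.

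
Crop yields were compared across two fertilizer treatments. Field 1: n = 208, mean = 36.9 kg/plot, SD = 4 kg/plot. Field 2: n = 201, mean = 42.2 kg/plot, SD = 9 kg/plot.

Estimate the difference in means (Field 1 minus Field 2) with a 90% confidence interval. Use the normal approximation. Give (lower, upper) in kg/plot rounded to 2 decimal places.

(-6.44, -4.16)

Standard errors of each mean: 4/√208 = 0.2774 and 9/√201 = 0.6348.
SE(x̄₁ − x̄₂) = √(0.2774² + 0.6348²) = 0.6928 for independent samples with unequal variances.
With z* = 1.645, the margin is 1.645 × 0.6928 = 1.1397.
x̄₁ − x̄₂ = 36.9 − 42.2 = -5.3000; the interval is -5.3000 ± 1.1397 = (-6.44, -4.16).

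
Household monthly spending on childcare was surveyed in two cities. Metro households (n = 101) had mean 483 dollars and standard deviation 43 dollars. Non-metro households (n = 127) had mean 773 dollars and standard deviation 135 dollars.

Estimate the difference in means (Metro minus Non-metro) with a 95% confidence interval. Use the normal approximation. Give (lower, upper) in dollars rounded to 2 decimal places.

(-314.93, -265.07)

SE₁ = s₁/√n₁ = 43/√101 = 4.2787; SE₂ = 135/√127 = 11.9793.
Independent samples, unequal variances: SE_diff = √(SE₁² + SE₂²) = √(18.30727369 + 143.50362849) = 12.7205.
z* = 1.960, so margin of error = 1.960 × 12.7205 = 24.9322.
Difference in means = 483 − 773 = -290.0000.
-290.0000 ± 24.9322 → (-314.93, -265.07).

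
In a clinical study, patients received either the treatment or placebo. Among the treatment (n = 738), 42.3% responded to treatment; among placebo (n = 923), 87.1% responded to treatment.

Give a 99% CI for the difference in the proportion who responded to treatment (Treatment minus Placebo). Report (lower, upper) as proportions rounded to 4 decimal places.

Each SE is √(p̂(1−p̂)/n): √(0.4230·0.5770/738) = 0.01819 and √(0.8710·0.1290/923) = 0.01103.
SE(p̂₁ − p̂₂) = √(SE₁² + SE₂²) = √(0.0003308761 + 0.0001216609) = 0.02127, since the two samples are independent.
At 99% confidence z* = 2.576; margin = 2.576 × 0.02127 = 0.05479.
The difference is 0.4230 − 0.8710 = -0.4480, so the interval is -0.4480 ± 0.05479 = (-0.5028, -0.3932).

(-0.5028, -0.3932)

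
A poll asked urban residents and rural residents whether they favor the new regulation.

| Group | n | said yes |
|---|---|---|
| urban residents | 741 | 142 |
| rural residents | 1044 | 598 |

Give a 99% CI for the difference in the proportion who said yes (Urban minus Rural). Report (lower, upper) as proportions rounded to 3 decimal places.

p̂₁ = 142/741 = 0.1916 and p̂₂ = 598/1044 = 0.5728.
SE₁ = √(p̂₁(1−p̂₁)/n₁) = √(0.1916·0.8084/741) = 0.01446; SE₂ = √(0.5728·0.4272/1044) = 0.01531.
Independent samples: SE of the difference = √(SE₁² + SE₂²) = √(0.0002090916 + 0.0002343961) = 0.02106.
z* for 99% confidence is 2.576, so the margin of error is 2.576 × 0.02106 = 0.05425.
Point estimate p̂₁ − p̂₂ = 0.1916 − 0.5728 = -0.3812.
-0.3812 ± 0.05425 → (-0.435, -0.327).

(-0.435, -0.327)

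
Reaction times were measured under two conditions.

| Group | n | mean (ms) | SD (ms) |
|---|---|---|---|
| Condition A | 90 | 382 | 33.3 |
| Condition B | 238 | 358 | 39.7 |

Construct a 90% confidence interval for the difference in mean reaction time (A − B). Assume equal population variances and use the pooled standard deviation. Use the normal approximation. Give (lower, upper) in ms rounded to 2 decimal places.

s_p = √[((n₁−1)s₁² + (n₂−1)s₂²)/(n₁+n₂−2)] = √[(89·33.3² + 237·39.7²)/326] = 38.0597.
SE = 38.0597·√(1/90 + 1/238) = 4.7097.
With z* = 1.645, margin = 1.645 × 4.7097 = 7.7475.
x̄₁ − x̄₂ = 382 − 358 = 24.0000; interval 24.0000 ± 7.7475 = (16.25, 31.75).

(16.25, 31.75)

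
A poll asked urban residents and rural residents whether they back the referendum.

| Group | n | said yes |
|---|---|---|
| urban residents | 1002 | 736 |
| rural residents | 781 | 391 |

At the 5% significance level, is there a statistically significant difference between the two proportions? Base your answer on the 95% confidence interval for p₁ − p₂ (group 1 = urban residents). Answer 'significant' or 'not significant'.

significant

First, p̂₁ = 736/1002 = 0.7345; p̂₂ = 391/781 = 0.5006.
The two standard errors are √(0.7345×0.2655/1002) = 0.01395 and √(0.5006×0.4994/781) = 0.01789.
Because the samples are independent, SE_diff = √(0.01395² + 0.01789²) = 0.02269.
Using z* = 1.960 for 95%, ME = 1.960 × 0.02269 = 0.04447.
p̂₁ − p̂₂ = 0.2339; interval 0.2339 ± 0.04447 gives (0.18943, 0.27837).
The interval (0.18943, 0.27837) does not contain 0, so the difference is significant.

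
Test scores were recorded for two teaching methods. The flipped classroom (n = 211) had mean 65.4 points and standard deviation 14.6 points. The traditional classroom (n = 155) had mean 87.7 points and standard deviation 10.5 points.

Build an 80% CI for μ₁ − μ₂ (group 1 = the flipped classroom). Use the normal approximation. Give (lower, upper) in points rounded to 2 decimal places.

(-23.98, -20.62)

SE₁ = s₁/√n₁ = 14.6/√211 = 1.0051; SE₂ = 10.5/√155 = 0.8434.
Independent samples, unequal variances: SE_diff = √(SE₁² + SE₂²) = √(1.01022601 + 0.71132356) = 1.3121.
z* = 1.282, so margin of error = 1.282 × 1.3121 = 1.6821.
Difference in means = 65.4 − 87.7 = -22.3000.
-22.3000 ± 1.6821 → (-23.98, -20.62).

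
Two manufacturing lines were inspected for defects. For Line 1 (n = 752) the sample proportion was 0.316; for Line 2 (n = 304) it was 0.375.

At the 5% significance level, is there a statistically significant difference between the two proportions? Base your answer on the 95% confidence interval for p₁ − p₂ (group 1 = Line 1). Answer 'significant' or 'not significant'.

Each SE is √(p̂(1−p̂)/n): √(0.3160·0.6840/752) = 0.01695 and √(0.3750·0.6250/304) = 0.02777.
SE(p̂₁ − p̂₂) = √(SE₁² + SE₂²) = √(0.0002873025 + 0.0007711729) = 0.03253, since the two samples are independent.
At 95% confidence z* = 1.960; margin = 1.960 × 0.03253 = 0.06376.
The difference is 0.3160 − 0.3750 = -0.0590, so the interval is -0.0590 ± 0.06376 = (-0.12276, 0.00476).
The interval (-0.12276, 0.00476) contains 0, so the difference is not significant.

not significant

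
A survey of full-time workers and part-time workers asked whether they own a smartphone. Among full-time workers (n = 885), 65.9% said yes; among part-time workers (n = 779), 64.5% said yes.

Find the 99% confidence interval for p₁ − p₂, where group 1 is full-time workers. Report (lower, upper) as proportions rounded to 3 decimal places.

(-0.046, 0.074)

Each SE is √(p̂(1−p̂)/n): √(0.6590·0.3410/885) = 0.01593 and √(0.6450·0.3550/779) = 0.01714.
SE(p̂₁ − p̂₂) = √(SE₁² + SE₂²) = √(0.0002537649 + 0.0002937796) = 0.02340, since the two samples are independent.
At 99% confidence z* = 2.576; margin = 2.576 × 0.02340 = 0.06028.
The difference is 0.6590 − 0.6450 = 0.0140, so the interval is 0.0140 ± 0.06028 = (-0.046, 0.074).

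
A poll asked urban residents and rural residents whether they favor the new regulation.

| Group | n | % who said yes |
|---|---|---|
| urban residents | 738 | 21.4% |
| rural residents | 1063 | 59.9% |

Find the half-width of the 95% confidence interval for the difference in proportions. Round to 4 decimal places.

0.0418

SE₁ = √(p̂₁(1−p̂₁)/n₁) = √(0.2140·0.7860/738) = 0.01510; SE₂ = √(0.5990·0.4010/1063) = 0.01503.
Independent samples: SE of the difference = √(SE₁² + SE₂²) = √(0.00022801 + 0.0002259009) = 0.02131.
z* for 95% confidence is 1.960, so the margin of error is 1.960 × 0.02131 = 0.04177.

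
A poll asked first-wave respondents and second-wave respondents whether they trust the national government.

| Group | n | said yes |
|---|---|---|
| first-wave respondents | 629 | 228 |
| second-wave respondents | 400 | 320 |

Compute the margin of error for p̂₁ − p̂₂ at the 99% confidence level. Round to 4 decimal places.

p̂₁ = 228/629 = 0.3625 and p̂₂ = 320/400 = 0.8000.
SE₁ = √(p̂₁(1−p̂₁)/n₁) = √(0.3625·0.6375/629) = 0.01917; SE₂ = √(0.8000·0.2000/400) = 0.02000.
Independent samples: SE of the difference = √(SE₁² + SE₂²) = √(0.0003674889 + 0.0004) = 0.02770.
z* for 99% confidence is 2.576, so the margin of error is 2.576 × 0.02770 = 0.07136.

0.0714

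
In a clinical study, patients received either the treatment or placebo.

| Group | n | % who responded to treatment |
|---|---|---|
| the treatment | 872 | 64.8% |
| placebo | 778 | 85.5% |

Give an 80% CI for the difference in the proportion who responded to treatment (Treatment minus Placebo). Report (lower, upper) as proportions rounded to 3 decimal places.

The two standard errors are √(0.6480×0.3520/872) = 0.01617 and √(0.8550×0.1450/778) = 0.01262.
Because the samples are independent, SE_diff = √(0.01617² + 0.01262²) = 0.02051.
Using z* = 1.282 for 80%, ME = 1.282 × 0.02051 = 0.02629.
p̂₁ − p̂₂ = -0.2070; interval -0.2070 ± 0.02629 gives (-0.233, -0.181).

(-0.233, -0.181)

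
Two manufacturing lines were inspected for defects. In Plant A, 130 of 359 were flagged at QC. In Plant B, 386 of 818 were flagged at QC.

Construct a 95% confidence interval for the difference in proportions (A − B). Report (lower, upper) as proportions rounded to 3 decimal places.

Sample proportions: 130/359 = 0.3621, 386/818 = 0.4719.
Each SE is √(p̂(1−p̂)/n): √(0.3621·0.6379/359) = 0.02537 and √(0.4719·0.5281/818) = 0.01745.
SE(p̂₁ − p̂₂) = √(SE₁² + SE₂²) = √(0.0006436369 + 0.0003045025) = 0.03079, since the two samples are independent.
At 95% confidence z* = 1.960; margin = 1.960 × 0.03079 = 0.06035.
The difference is 0.3621 − 0.4719 = -0.1098, so the interval is -0.1098 ± 0.06035 = (-0.170, -0.049).

(-0.170, -0.049)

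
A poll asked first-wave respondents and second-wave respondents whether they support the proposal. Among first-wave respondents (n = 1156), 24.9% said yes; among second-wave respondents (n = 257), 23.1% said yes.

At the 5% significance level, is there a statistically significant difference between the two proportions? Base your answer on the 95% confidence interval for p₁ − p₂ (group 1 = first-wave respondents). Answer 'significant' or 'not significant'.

not significant

The two standard errors are √(0.2490×0.7510/1156) = 0.01272 and √(0.2310×0.7690/257) = 0.02629.
Because the samples are independent, SE_diff = √(0.01272² + 0.02629²) = 0.02921.
Using z* = 1.960 for 95%, ME = 1.960 × 0.02921 = 0.05725.
p̂₁ − p̂₂ = 0.0180; interval 0.0180 ± 0.05725 gives (-0.03925, 0.07525).
The interval (-0.03925, 0.07525) contains 0, so the difference is not significant.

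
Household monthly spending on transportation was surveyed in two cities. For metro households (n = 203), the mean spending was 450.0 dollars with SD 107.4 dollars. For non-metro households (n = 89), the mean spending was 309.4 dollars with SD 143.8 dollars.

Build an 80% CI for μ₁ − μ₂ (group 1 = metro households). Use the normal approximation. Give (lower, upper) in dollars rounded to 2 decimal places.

(118.80, 162.40)

Per-group SEs: s₁/√n₁ = 107.4/√203 = 7.5380, s₂/√n₂ = 143.8/√89 = 15.2428.
Unpooled SE of the difference: √(56.821444 + 232.34295184) = 17.0048.
Margin of error = z* · SE = 1.282 × 17.0048 = 21.8002.
x̄₁ − x̄₂ = 450.0 − 309.4 = 140.6000.
CI: 140.6000 ± 21.8002 = (118.80, 162.40).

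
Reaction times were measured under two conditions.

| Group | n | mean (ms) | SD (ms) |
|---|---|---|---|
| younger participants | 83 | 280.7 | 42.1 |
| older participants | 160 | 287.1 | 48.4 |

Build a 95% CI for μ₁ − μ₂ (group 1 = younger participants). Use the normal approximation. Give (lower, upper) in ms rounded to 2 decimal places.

Per-group SEs: s₁/√n₁ = 42.1/√83 = 4.6211, s₂/√n₂ = 48.4/√160 = 3.8264.
Unpooled SE of the difference: √(21.35456521 + 14.64133696) = 5.9997.
Margin of error = z* · SE = 1.960 × 5.9997 = 11.7594.
x̄₁ − x̄₂ = 280.7 − 287.1 = -6.4000.
CI: -6.4000 ± 11.7594 = (-18.16, 5.36).

(-18.16, 5.36)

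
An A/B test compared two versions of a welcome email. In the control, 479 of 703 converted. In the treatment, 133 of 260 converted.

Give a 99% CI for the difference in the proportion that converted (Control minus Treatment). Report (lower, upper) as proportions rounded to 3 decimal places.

(0.078, 0.262)

Sample proportions: 479/703 = 0.6814, 133/260 = 0.5115.
Each SE is √(p̂(1−p̂)/n): √(0.6814·0.3186/703) = 0.01757 and √(0.5115·0.4885/260) = 0.03100.
SE(p̂₁ − p̂₂) = √(SE₁² + SE₂²) = √(0.0003087049 + 0.000961) = 0.03563, since the two samples are independent.
At 99% confidence z* = 2.576; margin = 2.576 × 0.03563 = 0.09178.
The difference is 0.6814 − 0.5115 = 0.1699, so the interval is 0.1699 ± 0.09178 = (0.078, 0.262).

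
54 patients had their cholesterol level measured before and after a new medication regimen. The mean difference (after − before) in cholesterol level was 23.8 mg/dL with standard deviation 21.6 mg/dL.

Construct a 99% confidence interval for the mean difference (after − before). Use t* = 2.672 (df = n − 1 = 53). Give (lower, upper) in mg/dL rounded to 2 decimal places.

Paired design: SE = s_d/√n = 21.6/√54 = 2.9394.
t* = 2.672; margin of error = 2.672 × 2.9394 = 7.8541.
23.8 ± 7.8541 → (15.95, 31.65).

(15.95, 31.65)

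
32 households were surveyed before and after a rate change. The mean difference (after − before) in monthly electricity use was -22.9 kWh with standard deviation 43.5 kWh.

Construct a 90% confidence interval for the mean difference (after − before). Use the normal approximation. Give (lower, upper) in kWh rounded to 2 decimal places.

(-35.55, -10.25)

Paired design: SE = s_d/√n = 43.5/√32 = 7.6898.
z* = 1.645; margin of error = 1.645 × 7.6898 = 12.6497.
-22.9 ± 12.6497 → (-35.55, -10.25).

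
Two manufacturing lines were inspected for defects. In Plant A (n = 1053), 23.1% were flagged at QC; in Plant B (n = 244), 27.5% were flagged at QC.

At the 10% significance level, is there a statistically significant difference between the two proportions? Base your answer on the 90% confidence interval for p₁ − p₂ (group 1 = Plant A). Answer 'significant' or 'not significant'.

not significant

Each SE is √(p̂(1−p̂)/n): √(0.2310·0.7690/1053) = 0.01299 and √(0.2750·0.7250/244) = 0.02859.
SE(p̂₁ − p̂₂) = √(SE₁² + SE₂²) = √(0.0001687401 + 0.0008173881) = 0.03140, since the two samples are independent.
At 90% confidence z* = 1.645; margin = 1.645 × 0.03140 = 0.05165.
The difference is 0.2310 − 0.2750 = -0.0440, so the interval is -0.0440 ± 0.05165 = (-0.09565, 0.00765).
The interval (-0.09565, 0.00765) contains 0, so the difference is not significant.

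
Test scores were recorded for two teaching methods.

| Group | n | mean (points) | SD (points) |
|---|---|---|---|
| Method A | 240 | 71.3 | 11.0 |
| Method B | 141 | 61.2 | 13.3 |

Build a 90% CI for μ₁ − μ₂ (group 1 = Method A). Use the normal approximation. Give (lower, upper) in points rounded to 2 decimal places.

SE₁ = s₁/√n₁ = 11.0/√240 = 0.7100; SE₂ = 13.3/√141 = 1.1201.
Independent samples, unequal variances: SE_diff = √(SE₁² + SE₂²) = √(0.5041 + 1.25462401) = 1.3262.
z* = 1.645, so margin of error = 1.645 × 1.3262 = 2.1816.
Difference in means = 71.3 − 61.2 = 10.1000.
10.1000 ± 2.1816 → (7.92, 12.28).

(7.92, 12.28)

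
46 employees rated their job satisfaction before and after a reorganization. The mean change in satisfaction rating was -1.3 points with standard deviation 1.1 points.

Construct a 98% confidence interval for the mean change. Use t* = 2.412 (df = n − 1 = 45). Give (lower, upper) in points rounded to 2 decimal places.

(-1.69, -0.91)

This is a matched-pairs design, so SE = s_d/√n = 1.1/√46 = 0.1622.
Margin = 2.412 × 0.1622 = 0.3912; the interval is -1.3 ± 0.3912 = (-1.69, -0.91).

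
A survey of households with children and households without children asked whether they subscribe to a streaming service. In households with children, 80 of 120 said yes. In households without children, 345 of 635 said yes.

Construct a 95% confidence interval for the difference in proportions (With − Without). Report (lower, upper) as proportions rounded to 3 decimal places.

(0.031, 0.216)

First, p̂₁ = 80/120 = 0.6667; p̂₂ = 345/635 = 0.5433.
The two standard errors are √(0.6667×0.3333/120) = 0.04303 and √(0.5433×0.4567/635) = 0.01977.
Because the samples are independent, SE_diff = √(0.04303² + 0.01977²) = 0.04735.
Using z* = 1.960 for 95%, ME = 1.960 × 0.04735 = 0.09281.
p̂₁ − p̂₂ = 0.1234; interval 0.1234 ± 0.09281 gives (0.031, 0.216).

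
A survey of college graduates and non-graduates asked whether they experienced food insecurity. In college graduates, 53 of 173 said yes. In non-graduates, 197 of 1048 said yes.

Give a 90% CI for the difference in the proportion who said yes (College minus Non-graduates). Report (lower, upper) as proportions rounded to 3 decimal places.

(0.057, 0.179)

First, p̂₁ = 53/173 = 0.3064; p̂₂ = 197/1048 = 0.1880.
The two standard errors are √(0.3064×0.6936/173) = 0.03505 and √(0.1880×0.8120/1048) = 0.01207.
Because the samples are independent, SE_diff = √(0.03505² + 0.01207²) = 0.03707.
Using z* = 1.645 for 90%, ME = 1.645 × 0.03707 = 0.06098.
p̂₁ − p̂₂ = 0.1184; interval 0.1184 ± 0.06098 gives (0.057, 0.179).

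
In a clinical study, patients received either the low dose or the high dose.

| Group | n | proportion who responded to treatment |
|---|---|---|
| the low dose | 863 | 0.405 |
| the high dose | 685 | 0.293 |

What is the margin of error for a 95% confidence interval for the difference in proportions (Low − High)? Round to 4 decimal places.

The two standard errors are √(0.4050×0.5950/863) = 0.01671 and √(0.2930×0.7070/685) = 0.01739.
Because the samples are independent, SE_diff = √(0.01671² + 0.01739²) = 0.02412.
Using z* = 1.960 for 95%, ME = 1.960 × 0.02412 = 0.04728.

0.0473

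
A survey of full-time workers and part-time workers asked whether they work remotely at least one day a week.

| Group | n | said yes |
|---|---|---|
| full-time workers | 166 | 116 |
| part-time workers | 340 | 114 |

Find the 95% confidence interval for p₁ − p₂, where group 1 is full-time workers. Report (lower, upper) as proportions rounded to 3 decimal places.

Sample proportions: 116/166 = 0.6988, 114/340 = 0.3353.
Each SE is √(p̂(1−p̂)/n): √(0.6988·0.3012/166) = 0.03561 and √(0.3353·0.6647/340) = 0.02560.
SE(p̂₁ − p̂₂) = √(SE₁² + SE₂²) = √(0.0012680721 + 0.00065536) = 0.04386, since the two samples are independent.
At 95% confidence z* = 1.960; margin = 1.960 × 0.04386 = 0.08597.
The difference is 0.6988 − 0.3353 = 0.3635, so the interval is 0.3635 ± 0.08597 = (0.278, 0.449).

(0.278, 0.449)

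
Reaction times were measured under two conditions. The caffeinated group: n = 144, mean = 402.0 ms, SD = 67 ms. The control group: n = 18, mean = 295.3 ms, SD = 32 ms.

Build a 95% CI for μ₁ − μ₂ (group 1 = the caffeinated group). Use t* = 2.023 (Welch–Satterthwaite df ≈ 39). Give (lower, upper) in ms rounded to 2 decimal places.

(87.72, 125.68)

SE₁ = s₁/√n₁ = 67/√144 = 5.5833; SE₂ = 32/√18 = 7.5425.
Independent samples, unequal variances: SE_diff = √(SE₁² + SE₂²) = √(31.17323889 + 56.88930625) = 9.3842.
t* = 2.023, so margin of error = 2.023 × 9.3842 = 18.9842.
Difference in means = 402.0 − 295.3 = 106.7000.
106.7000 ± 18.9842 → (87.72, 125.68).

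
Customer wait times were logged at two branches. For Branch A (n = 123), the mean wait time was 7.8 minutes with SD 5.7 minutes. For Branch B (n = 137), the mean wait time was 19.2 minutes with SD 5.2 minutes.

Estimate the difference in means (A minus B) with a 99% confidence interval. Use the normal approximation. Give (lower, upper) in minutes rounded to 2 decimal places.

Standard errors of each mean: 5.7/√123 = 0.5140 and 5.2/√137 = 0.4443.
SE(x̄₁ − x̄₂) = √(0.5140² + 0.4443²) = 0.6794 for independent samples with unequal variances.
With z* = 2.576, the margin is 2.576 × 0.6794 = 1.7501.
x̄₁ − x̄₂ = 7.8 − 19.2 = -11.4000; the interval is -11.4000 ± 1.7501 = (-13.15, -9.65).

(-13.15, -9.65)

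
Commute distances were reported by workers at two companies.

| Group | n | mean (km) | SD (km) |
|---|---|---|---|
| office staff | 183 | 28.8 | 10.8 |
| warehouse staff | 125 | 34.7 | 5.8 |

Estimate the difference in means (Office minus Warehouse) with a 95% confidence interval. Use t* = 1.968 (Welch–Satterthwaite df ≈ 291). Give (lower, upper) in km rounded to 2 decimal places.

(-7.77, -4.03)

SE₁ = s₁/√n₁ = 10.8/√183 = 0.7984; SE₂ = 5.8/√125 = 0.5188.
Independent samples, unequal variances: SE_diff = √(SE₁² + SE₂²) = √(0.63744256 + 0.26915344) = 0.9522.
t* = 1.968, so margin of error = 1.968 × 0.9522 = 1.8739.
Difference in means = 28.8 − 34.7 = -5.9000.
-5.9000 ± 1.8739 → (-7.77, -4.03).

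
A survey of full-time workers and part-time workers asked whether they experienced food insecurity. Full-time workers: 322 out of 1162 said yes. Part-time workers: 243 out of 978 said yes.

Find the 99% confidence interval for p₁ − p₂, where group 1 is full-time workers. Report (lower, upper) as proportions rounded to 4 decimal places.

p̂₁ = 322/1162 = 0.2771 and p̂₂ = 243/978 = 0.2485.
SE₁ = √(p̂₁(1−p̂₁)/n₁) = √(0.2771·0.7229/1162) = 0.01313; SE₂ = √(0.2485·0.7515/978) = 0.01382.
Independent samples: SE of the difference = √(SE₁² + SE₂²) = √(0.0001723969 + 0.0001909924) = 0.01906.
z* for 99% confidence is 2.576, so the margin of error is 2.576 × 0.01906 = 0.04910.
Point estimate p̂₁ − p̂₂ = 0.2771 − 0.2485 = 0.0286.
0.0286 ± 0.04910 → (-0.0205, 0.0777).

(-0.0205, 0.0777)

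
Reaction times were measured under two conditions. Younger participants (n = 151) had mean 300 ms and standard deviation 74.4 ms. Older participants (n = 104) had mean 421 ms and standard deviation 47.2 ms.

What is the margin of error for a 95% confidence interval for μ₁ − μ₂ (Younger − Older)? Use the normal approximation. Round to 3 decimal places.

Per-group SEs: s₁/√n₁ = 74.4/√151 = 6.0546, s₂/√n₂ = 47.2/√104 = 4.6283.
Unpooled SE of the difference: √(36.65818116 + 21.42116089) = 7.6210.
Margin of error = z* · SE = 1.960 × 7.6210 = 14.9372.

14.937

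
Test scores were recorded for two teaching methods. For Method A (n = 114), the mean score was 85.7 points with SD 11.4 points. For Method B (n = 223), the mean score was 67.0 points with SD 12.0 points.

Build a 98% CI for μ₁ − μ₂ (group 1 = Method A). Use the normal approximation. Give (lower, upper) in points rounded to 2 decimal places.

Standard errors of each mean: 11.4/√114 = 1.0677 and 12.0/√223 = 0.8036.
SE(x̄₁ − x̄₂) = √(1.0677² + 0.8036²) = 1.3363 for independent samples with unequal variances.
With z* = 2.326, the margin is 2.326 × 1.3363 = 3.1082.
x̄₁ − x̄₂ = 85.7 − 67.0 = 18.7000; the interval is 18.7000 ± 3.1082 = (15.59, 21.81).

(15.59, 21.81)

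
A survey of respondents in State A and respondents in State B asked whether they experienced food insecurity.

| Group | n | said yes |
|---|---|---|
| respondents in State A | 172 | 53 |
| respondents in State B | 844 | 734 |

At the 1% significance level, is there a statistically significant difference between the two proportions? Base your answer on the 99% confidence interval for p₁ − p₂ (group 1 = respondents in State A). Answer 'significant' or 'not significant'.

significant

First, p̂₁ = 53/172 = 0.3081; p̂₂ = 734/844 = 0.8697.
The two standard errors are √(0.3081×0.6919/172) = 0.03520 and √(0.8697×0.1303/844) = 0.01159.
Because the samples are independent, SE_diff = √(0.03520² + 0.01159²) = 0.03706.
Using z* = 2.576 for 99%, ME = 2.576 × 0.03706 = 0.09547.
p̂₁ − p̂₂ = -0.5616; interval -0.5616 ± 0.09547 gives (-0.65707, -0.46613).
The interval (-0.65707, -0.46613) does not contain 0, so the difference is significant.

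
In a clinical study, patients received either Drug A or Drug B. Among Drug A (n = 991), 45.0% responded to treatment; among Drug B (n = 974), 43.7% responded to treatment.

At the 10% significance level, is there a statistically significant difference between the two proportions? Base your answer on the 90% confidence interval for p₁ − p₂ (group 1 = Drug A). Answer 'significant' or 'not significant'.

The two standard errors are √(0.4500×0.5500/991) = 0.01580 and √(0.4370×0.5630/974) = 0.01589.
Because the samples are independent, SE_diff = √(0.01580² + 0.01589²) = 0.02241.
Using z* = 1.645 for 90%, ME = 1.645 × 0.02241 = 0.03686.
p̂₁ − p̂₂ = 0.0130; interval 0.0130 ± 0.03686 gives (-0.02386, 0.04986).
The interval (-0.02386, 0.04986) contains 0, so the difference is not significant.

not significant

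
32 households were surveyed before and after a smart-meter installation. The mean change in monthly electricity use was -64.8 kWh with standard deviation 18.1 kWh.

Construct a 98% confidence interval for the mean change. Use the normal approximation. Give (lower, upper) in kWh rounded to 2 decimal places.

This is a matched-pairs design, so SE = s_d/√n = 18.1/√32 = 3.1997.
Margin = 2.326 × 3.1997 = 7.4425; the interval is -64.8 ± 7.4425 = (-72.24, -57.36).

(-72.24, -57.36)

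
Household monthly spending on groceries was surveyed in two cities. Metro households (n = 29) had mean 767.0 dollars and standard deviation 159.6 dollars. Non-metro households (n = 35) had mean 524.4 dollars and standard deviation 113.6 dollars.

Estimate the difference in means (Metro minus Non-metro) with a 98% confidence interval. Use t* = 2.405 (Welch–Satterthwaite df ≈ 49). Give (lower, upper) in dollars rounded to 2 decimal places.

(157.67, 327.53)

Per-group SEs: s₁/√n₁ = 159.6/√29 = 29.6370, s₂/√n₂ = 113.6/√35 = 19.2019.
Unpooled SE of the difference: √(878.351769 + 368.71296361) = 35.3138.
Margin of error = t* · SE = 2.405 × 35.3138 = 84.9297.
x̄₁ − x̄₂ = 767.0 − 524.4 = 242.6000.
CI: 242.6000 ± 84.9297 = (157.67, 327.53).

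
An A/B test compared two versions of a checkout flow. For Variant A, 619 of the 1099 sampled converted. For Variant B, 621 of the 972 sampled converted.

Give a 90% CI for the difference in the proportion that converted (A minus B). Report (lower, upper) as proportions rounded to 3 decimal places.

(-0.111, -0.040)

First, p̂₁ = 619/1099 = 0.5632; p̂₂ = 621/972 = 0.6389.
The two standard errors are √(0.5632×0.4368/1099) = 0.01496 and √(0.6389×0.3611/972) = 0.01541.
Because the samples are independent, SE_diff = √(0.01496² + 0.01541²) = 0.02148.
Using z* = 1.645 for 90%, ME = 1.645 × 0.02148 = 0.03533.
p̂₁ − p̂₂ = -0.0757; interval -0.0757 ± 0.03533 gives (-0.111, -0.040).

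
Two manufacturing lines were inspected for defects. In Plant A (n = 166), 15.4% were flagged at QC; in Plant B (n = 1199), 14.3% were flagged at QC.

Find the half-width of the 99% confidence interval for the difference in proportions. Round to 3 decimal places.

0.077

The two standard errors are √(0.1540×0.8460/166) = 0.02802 and √(0.1430×0.8570/1199) = 0.01011.
Because the samples are independent, SE_diff = √(0.02802² + 0.01011²) = 0.02979.
Using z* = 2.576 for 99%, ME = 2.576 × 0.02979 = 0.07674.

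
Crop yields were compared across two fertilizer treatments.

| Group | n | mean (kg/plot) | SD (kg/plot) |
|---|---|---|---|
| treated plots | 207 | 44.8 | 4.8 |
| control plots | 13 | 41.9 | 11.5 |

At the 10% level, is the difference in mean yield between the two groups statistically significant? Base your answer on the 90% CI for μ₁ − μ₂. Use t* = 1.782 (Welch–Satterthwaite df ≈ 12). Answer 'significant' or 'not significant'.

SE₁ = s₁/√n₁ = 4.8/√207 = 0.3336; SE₂ = 11.5/√13 = 3.1895.
Independent samples, unequal variances: SE_diff = √(SE₁² + SE₂²) = √(0.11128896 + 10.17291025) = 3.2069.
t* = 1.782, so margin of error = 1.782 × 3.2069 = 5.7147.
Difference in means = 44.8 − 41.9 = 2.9000.
2.9000 ± 5.7147 → (-2.8147, 8.6147).
The interval (-2.8147, 8.6147) contains 0, so the difference is not significant.

not significant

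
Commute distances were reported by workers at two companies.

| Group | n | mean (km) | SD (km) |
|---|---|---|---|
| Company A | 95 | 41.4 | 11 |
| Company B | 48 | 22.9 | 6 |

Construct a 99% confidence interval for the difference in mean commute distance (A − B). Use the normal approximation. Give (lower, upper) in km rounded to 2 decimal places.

Standard errors of each mean: 11/√95 = 1.1286 and 6/√48 = 0.8660.
SE(x̄₁ − x̄₂) = √(1.1286² + 0.8660²) = 1.4226 for independent samples with unequal variances.
With z* = 2.576, the margin is 2.576 × 1.4226 = 3.6646.
x̄₁ − x̄₂ = 41.4 − 22.9 = 18.5000; the interval is 18.5000 ± 3.6646 = (14.84, 22.16).

(14.84, 22.16)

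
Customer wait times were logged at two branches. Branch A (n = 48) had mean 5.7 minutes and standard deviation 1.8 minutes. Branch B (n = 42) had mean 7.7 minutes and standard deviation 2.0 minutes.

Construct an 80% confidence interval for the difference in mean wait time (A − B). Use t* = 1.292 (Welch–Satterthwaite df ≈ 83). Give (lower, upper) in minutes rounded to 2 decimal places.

(-2.52, -1.48)

Per-group SEs: s₁/√n₁ = 1.8/√48 = 0.2598, s₂/√n₂ = 2.0/√42 = 0.3086.
Unpooled SE of the difference: √(0.06749604 + 0.09523396) = 0.4034.
Margin of error = t* · SE = 1.292 × 0.4034 = 0.5212.
x̄₁ − x̄₂ = 5.7 − 7.7 = -2.0000.
CI: -2.0000 ± 0.5212 = (-2.52, -1.48).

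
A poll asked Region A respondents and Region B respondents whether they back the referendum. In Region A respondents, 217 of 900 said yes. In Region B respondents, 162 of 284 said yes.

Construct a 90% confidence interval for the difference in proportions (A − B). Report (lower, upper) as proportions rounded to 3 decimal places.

First, p̂₁ = 217/900 = 0.2411; p̂₂ = 162/284 = 0.5704.
The two standard errors are √(0.2411×0.7589/900) = 0.01426 and √(0.5704×0.4296/284) = 0.02937.
Because the samples are independent, SE_diff = √(0.01426² + 0.02937²) = 0.03265.
Using z* = 1.645 for 90%, ME = 1.645 × 0.03265 = 0.05371.
p̂₁ − p̂₂ = -0.3293; interval -0.3293 ± 0.05371 gives (-0.383, -0.276).

(-0.383, -0.276)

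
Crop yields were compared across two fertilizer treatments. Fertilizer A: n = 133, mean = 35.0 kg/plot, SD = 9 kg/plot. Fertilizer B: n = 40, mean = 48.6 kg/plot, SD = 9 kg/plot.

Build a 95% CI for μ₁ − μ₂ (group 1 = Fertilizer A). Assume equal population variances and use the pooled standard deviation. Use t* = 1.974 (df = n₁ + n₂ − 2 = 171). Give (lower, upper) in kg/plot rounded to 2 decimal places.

Pooled variance s_p² = [132·9² + 39·9²] / (133+40−2) = 81.0000, so s_p = 9.0000.
SE_diff = s_p·√(1/n₁ + 1/n₂) = 9.0000·√(1/133 + 1/40) = 1.6230.
t* = 1.974; margin = 1.974 × 1.6230 = 3.2038.
Difference = 35.0 − 48.6 = -13.6000.
-13.6000 ± 3.2038 → (-16.80, -10.40).

(-16.80, -10.40)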